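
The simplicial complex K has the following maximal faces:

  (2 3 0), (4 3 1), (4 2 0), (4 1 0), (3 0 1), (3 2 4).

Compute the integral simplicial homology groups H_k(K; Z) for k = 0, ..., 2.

Order the vertices as 0 < 1 < 2 < 3 < 4. Listing each simplex with vertices in this order, K has dimension 2 with simplices:

  0-simplices (5): [0], [1], [2], [3], [4]
  1-simplices (9): [0,1], [0,2], [0,3], [0,4], [1,3], [1,4], [2,3], [2,4], [3,4]
  2-simplices (6): [0,1,3], [0,1,4], [0,2,3], [0,2,4], [1,3,4], [2,3,4]

so the chain groups are C_0 ≅ Z^5, C_1 ≅ Z^9, C_2 ≅ Z^6.

The boundary map ∂_1: C_1 → C_0 is given by ∂[p,q] = [q] − [p].
This gives a 5×9 integer matrix of rank 4; reducing to Smith normal form yields diagonal entries (1,1,1,1).

The boundary map ∂_2: C_2 → C_1 sends each 2-simplex [p,q,r] to [q,r] − [p,r] + [p,q]. For instance
  ∂[1,3,4] = [3,4] − [1,4] + [1,3],
  ∂[2,3,4] = [3,4] − [2,4] + [2,3].
The 9×6 boundary matrix has rank 5 and Smith normal form diag(1,1,1,1,1).

Reading off H_k = ker ∂_k / im ∂_{k+1}:

  H_0: rank C_0 − rank ∂_1 = 5 − 4 = 1, and the invariant factors of ∂_1 are all 1, so H_0 ≅ Z.
  H_1: rank ker ∂_1 − rank ∂_2 = (9 − 4) − 5 = 0, and the invariant factors of ∂_2 are all 1, so H_1 ≅ 0.
  H_2: rank ker ∂_2 − rank ∂_3 = (6 − 5) − 0 = 1, and there is no ∂_3, so H_2 ≅ Z.

As a check, the Euler characteristic is 5 − 9 + 6 = 2, which agrees with 1 − 0 + 1 = 2.
(K is a triangulation of the 2-sphere S^2.)

H_0 ≅ Z,  H_1 = 0,  H_2 ≅ Z.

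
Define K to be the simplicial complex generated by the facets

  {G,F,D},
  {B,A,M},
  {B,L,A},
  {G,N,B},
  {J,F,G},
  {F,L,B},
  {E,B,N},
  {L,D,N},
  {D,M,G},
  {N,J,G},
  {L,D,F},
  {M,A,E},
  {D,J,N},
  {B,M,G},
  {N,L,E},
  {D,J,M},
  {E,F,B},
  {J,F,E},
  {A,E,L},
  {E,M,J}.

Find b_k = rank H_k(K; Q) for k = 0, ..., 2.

b_0 = 1, b_1 = 1, b_2 = 0.

Order the vertices as A < B < D < E < F < G < J < L < M < N. Listing each simplex with vertices in this order, K has dimension 2 with simplices:

  0-simplices (10): A, B, D, E, F, G, J, L, M, N
  1-simplices (30): AB, AE, AL, AM, BE, BF, BG, BL, BM, BN, DF, DG, DJ, DL, DM, DN, EF, EJ, EL, EM, EN, FG, FJ, FL, GJ, GM, GN, JM, JN, LN
  2-simplices (20): ABL, ABM, AEL, AEM, BEF, BEN, BFL, BGM, BGN, DFG, DFL, DGM, DJM, DJN, DLN, EFJ, EJM, ELN, FGJ, GJN

so the chain groups are C_0 ≅ Z^10, C_1 ≅ Z^30, C_2 ≅ Z^20.

The boundary map ∂_1: C_1 → C_0 maps an edge to its endpoints' difference, ∂[p,q] = q − p.
This gives a 10×30 integer matrix of rank 9; reducing to Smith normal form yields diagonal entries (1,1,1,1,1,1,1,1,1).

∂_2: C_2 → C_1 sends each 2-simplex [p,q,r] to [q,r] − [p,r] + [p,q]. For instance
  ∂EFJ = FJ − EJ + EF,
  ∂DJM = JM − DM + DJ.
The resulting 30×20 matrix has rank 20, and its Smith normal form has invariant factors (1,1,1,1,1,1,1,1,1,1,1,1,1,1,1,1,1,1,1,2).

Reading off H_k = ker ∂_k / im ∂_{k+1}:

  H_0: rank C_0 − rank ∂_1 = 10 − 9 = 1, and the invariant factors of ∂_1 are all 1, so H_0 ≅ Z.
  H_1: rank ker ∂_1 − rank ∂_2 = (30 − 9) − 20 = 1, and ∂_2 has invariant factor 2 > 1, so H_1 ≅ Z ⊕ Z/2.
  H_2: rank ker ∂_2 − rank ∂_3 = (20 − 20) − 0 = 0, and there is no ∂_3, so H_2 ≅ 0.

(K is a triangulation of the Klein bottle.)

Hence the Betti numbers are b_0 = 1, b_1 = 1, b_2 = 0.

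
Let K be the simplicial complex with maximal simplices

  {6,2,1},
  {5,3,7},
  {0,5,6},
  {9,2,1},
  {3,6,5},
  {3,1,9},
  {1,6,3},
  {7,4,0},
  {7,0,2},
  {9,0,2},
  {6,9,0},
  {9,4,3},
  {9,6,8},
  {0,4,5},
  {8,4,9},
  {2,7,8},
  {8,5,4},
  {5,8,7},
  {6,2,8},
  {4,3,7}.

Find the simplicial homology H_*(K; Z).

We work with the vertex ordering 0 < 1 < 2 < 3 < 4 < 5 < 6 < 7 < 8 < 9. The simplices of K, each written with vertices in increasing order, are:

  0-simplices (10): [0], [1], [2], [3], [4], [5], [6], [7], [8], [9]
  1-simplices (30): (30 of them)
  2-simplices (20): (20 of them)

giving chain groups C_0 ≅ Z^10, C_1 ≅ Z^30, C_2 ≅ Z^20.

Boundary ∂_1: C_1 → C_0 maps an edge to its endpoints' difference, ∂[p,q] = q − p.
The 10×30 boundary matrix has rank 9 and Smith normal form diag(1,1,1,1,1,1,1,1,1).

Boundary ∂_2: C_2 → C_1 acts by ∂[p,q,r] = [q,r] − [p,r] + [p,q]. For instance
  ∂[5,7,8] = [7,8] − [5,8] + [5,7],
  ∂[4,5,8] = [5,8] − [4,8] + [4,5].
As a 30×20 matrix over Z this has rank 20, with invariant factors (1,1,1,1,1,1,1,1,1,1,1,1,1,1,1,1,1,1,1,2).

Reading off H_k = ker ∂_k / im ∂_{k+1}:

  H_0: rank C_0 − rank ∂_1 = 10 − 9 = 1, and the invariant factors of ∂_1 are all 1, so H_0 = Z.
  H_1: rank ker ∂_1 − rank ∂_2 = (30 − 9) − 20 = 1, and ∂_2 has invariant factor 2 > 1, so H_1 = Z ⊕ Z/2.
  H_2: rank ker ∂_2 − rank ∂_3 = (20 − 20) − 0 = 0, and there is no ∂_3, so H_2 = 0.

H_0 ≅ Z,  H_1 ≅ Z ⊕ Z/2,  H_2 = 0.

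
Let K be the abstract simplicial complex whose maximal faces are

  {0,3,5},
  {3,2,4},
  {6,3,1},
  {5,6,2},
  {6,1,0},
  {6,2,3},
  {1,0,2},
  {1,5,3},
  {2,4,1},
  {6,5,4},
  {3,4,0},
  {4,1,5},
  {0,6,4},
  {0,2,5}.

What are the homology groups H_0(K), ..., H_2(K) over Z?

Take the total order 0 < 1 < 2 < 3 < 4 < 5 < 6 on the vertex set. Then K (dimension 2) consists of the simplices:

  0-simplices (7): [0], [1], [2], [3], [4], [5], [6]
  1-simplices (21): [0,1], [0,2], [0,3], [0,4], [0,5], [0,6], [1,2], [1,3], [1,4], [1,5], [1,6], [2,3], [2,4], [2,5], [2,6], [3,4], [3,5], [3,6], [4,5], [4,6], [5,6]
  2-simplices (14): [0,1,2], [0,1,6], [0,2,5], [0,3,4], [0,3,5], [0,4,6], [1,2,4], [1,3,5], [1,3,6], [1,4,5], [2,3,4], [2,3,6], [2,5,6], [4,5,6]

so the chain groups are C_0 ≅ Z^7, C_1 ≅ Z^21, C_2 ≅ Z^14.

∂_1: C_1 → C_0 sends each edge [p,q] (with p < q) to q − p. For instance
  ∂[5,6] = [6] − [5].
The resulting 7×21 matrix has rank 6, and its Smith normal form has invariant factors (1,1,1,1,1,1).

Boundary ∂_2: C_2 → C_1 maps a triangle to the signed sum of its edges. For instance
  ∂[0,2,5] = [2,5] − [0,5] + [0,2],
  ∂[1,3,5] = [3,5] − [1,5] + [1,3].
The 21×14 boundary matrix has rank 13 and Smith normal form diag(1,1,1,1,1,1,1,1,1,1,1,1,1).

Reading off H_k = ker ∂_k / im ∂_{k+1}:

  H_0: rank C_0 − rank ∂_1 = 7 − 6 = 1, and the invariant factors of ∂_1 are all 1, so H_0 = Z.
  H_1: rank ker ∂_1 − rank ∂_2 = (21 − 6) − 13 = 2, and the invariant factors of ∂_2 are all 1, so H_1 = Z^2.
  H_2: rank ker ∂_2 − rank ∂_3 = (14 − 13) − 0 = 1, and there is no ∂_3, so H_2 = Z.

H_0 ≅ Z,  H_1 ≅ Z^2,  H_2 ≅ Z.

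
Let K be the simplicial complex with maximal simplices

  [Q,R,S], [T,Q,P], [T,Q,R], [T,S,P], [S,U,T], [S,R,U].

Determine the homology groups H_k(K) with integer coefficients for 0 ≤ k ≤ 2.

H_0 ≅ Z,  H_1 ≅ Z,  H_2 = 0.

Order the vertices as P < Q < R < S < T < U. Listing each simplex with vertices in this order, K has dimension 2 with simplices:

  0-simplices (6): P, Q, R, S, T, U
  1-simplices (12): PQ, PS, PT, QR, QS, QT, RS, RT, RU, ST, SU, TU
  2-simplices (6): PQT, PST, QRS, QRT, RSU, STU

giving chain groups C_0 ≅ Z^6, C_1 ≅ Z^12, C_2 ≅ Z^6.

∂_1: C_1 → C_0 is given by ∂[p,q] = [q] − [p]. For instance
  ∂PT = T − P.
The resulting 6×12 matrix has rank 5, and its Smith normal form has invariant factors (1,1,1,1,1).

∂_2: C_2 → C_1 sends each 2-simplex [p,q,r] to [q,r] − [p,r] + [p,q]. For instance
  ∂RSU = SU − RU + RS,
  ∂QRT = RT − QT + QR.
The 12×6 boundary matrix has rank 6 and Smith normal form diag(1,1,1,1,1,1).

Reading off H_k = ker ∂_k / im ∂_{k+1}:

  H_0: rank C_0 − rank ∂_1 = 6 − 5 = 1, and the invariant factors of ∂_1 are all 1, so H_0 = Z.
  H_1: rank ker ∂_1 − rank ∂_2 = (12 − 5) − 6 = 1, and the invariant factors of ∂_2 are all 1, so H_1 = Z.
  H_2: rank ker ∂_2 − rank ∂_3 = (6 − 6) − 0 = 0, and there is no ∂_3, so H_2 = 0.

As a check, the Euler characteristic is 6 − 12 + 6 = 0, which agrees with 1 − 1 + 0 = 0.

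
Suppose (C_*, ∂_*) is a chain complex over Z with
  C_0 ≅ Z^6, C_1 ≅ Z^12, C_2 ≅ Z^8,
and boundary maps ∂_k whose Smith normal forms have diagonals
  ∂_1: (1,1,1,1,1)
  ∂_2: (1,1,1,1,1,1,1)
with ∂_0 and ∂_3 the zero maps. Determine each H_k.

H_0: b_0 = 6 − 0 − 5 = 1; torsion from ∂_1 factors > 1: none. So H_0 = Z.
H_1: b_1 = 12 − 5 − 7 = 0; torsion from ∂_2 factors > 1: none. So H_1 = 0.
H_2: b_2 = 8 − 7 − 0 = 1; torsion from ∂_3 factors > 1: none. So H_2 = Z.

H_0 = Z,  H_1 = 0,  H_2 = Z.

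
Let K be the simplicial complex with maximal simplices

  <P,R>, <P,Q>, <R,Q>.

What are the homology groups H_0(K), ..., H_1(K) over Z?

H_0 = Z,  H_1 = Z.

We work with the vertex ordering P < Q < R. The simplices of K, each written with vertices in increasing order, are:

  0-simplices (3): P, Q, R
  1-simplices (3): PQ, PR, QR

Hence C_0 ≅ Z^3, C_1 ≅ Z^3.

Boundary ∂_1: C_1 → C_0 sends each edge [p,q] (with p < q) to q − p. For instance
  ∂PR = R − P.
As a 3×3 matrix over Z this has rank 2, with invariant factors (1,1).

Reading off H_k = ker ∂_k / im ∂_{k+1}:

  H_0: rank C_0 − rank ∂_1 = 3 − 2 = 1, and the invariant factors of ∂_1 are all 1, so H_0 = Z.
  H_1: rank ker ∂_1 − rank ∂_2 = (3 − 2) − 0 = 1, and there is no ∂_2, so H_1 = Z.

(K is a triangulation of the circle S^1.)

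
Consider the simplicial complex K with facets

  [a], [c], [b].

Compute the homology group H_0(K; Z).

H_0 = Z^3.

Take the total order a < b < c on the vertex set. Then K (dimension 0) consists of the simplices:

  0-simplices (3): a, b, c

so the chain groups are C_0 ≅ Z^3.

Reading off H_k = ker ∂_k / im ∂_{k+1}:

  H_0: rank C_0 − rank ∂_1 = 3 − 0 = 3, and there is no ∂_1, so H_0 = Z^3.

(K is a triangulation of a set of 3 points.)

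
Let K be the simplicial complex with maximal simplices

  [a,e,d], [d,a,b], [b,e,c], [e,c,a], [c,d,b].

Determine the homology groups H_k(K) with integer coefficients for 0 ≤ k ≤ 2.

H_0 ≅ Z,  H_1 ≅ Z,  H_2 = 0.

Fix the vertex order a < b < c < d < e and write every simplex with vertices in increasing order. Then dim K = 2 and the simplices of K are:

  0-simplices (5): a, b, c, d, e
  1-simplices (10): ab, ac, ad, ae, bc, bd, be, cd, ce, de
  2-simplices (5): abd, ace, ade, bcd, bce

giving chain groups C_0 ≅ Z^5, C_1 ≅ Z^10, C_2 ≅ Z^5.

Boundary ∂_1: C_1 → C_0 maps an edge to its endpoints' difference, ∂[p,q] = q − p. For instance
  ∂bc = c − b.
This gives a 5×10 integer matrix of rank 4; reducing to Smith normal form yields diagonal entries (1,1,1,1).

The boundary map ∂_2: C_2 → C_1 acts by ∂[p,q,r] = [q,r] − [p,r] + [p,q]. For instance
  ∂abd = bd − ad + ab,
  ∂ace = ce − ae + ac.
The resulting 10×5 matrix has rank 5, and its Smith normal form has invariant factors (1,1,1,1,1).

Now H_k = ker ∂_k / im ∂_{k+1}, so:

  H_0: rank C_0 − rank ∂_1 = 5 − 4 = 1, and the invariant factors of ∂_1 are all 1, so H_0 ≅ Z.
  H_1: rank ker ∂_1 − rank ∂_2 = (10 − 4) − 5 = 1, and the invariant factors of ∂_2 are all 1, so H_1 ≅ Z.
  H_2: rank ker ∂_2 − rank ∂_3 = (5 − 5) − 0 = 0, and there is no ∂_3, so H_2 ≅ 0.

As a check, the Euler characteristic is 5 − 10 + 5 = 0, which agrees with 1 − 1 + 0 = 0.
(K is a triangulation of the Möbius band.)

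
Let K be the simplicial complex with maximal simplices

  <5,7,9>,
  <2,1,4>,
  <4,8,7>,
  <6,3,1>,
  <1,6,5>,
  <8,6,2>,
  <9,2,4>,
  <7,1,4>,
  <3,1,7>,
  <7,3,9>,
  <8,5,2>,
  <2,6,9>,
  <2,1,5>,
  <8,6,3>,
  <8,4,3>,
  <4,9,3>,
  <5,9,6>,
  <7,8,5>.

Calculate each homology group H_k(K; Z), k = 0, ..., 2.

Fix the vertex order 1 < 2 < 3 < 4 < 5 < 6 < 7 < 8 < 9 and write every simplex with vertices in increasing order. Then dim K = 2 and the simplices of K are:

  0-simplices (9): [1], [2], [3], [4], [5], [6], [7], [8], [9]
  1-simplices (27): (27 of them)
  2-simplices (18): [1,2,4], [1,2,5], [1,3,6], [1,3,7], [1,4,7], [1,5,6], [2,4,9], [2,5,8], [2,6,8], [2,6,9], [3,4,8], [3,4,9], [3,6,8], [3,7,9], [4,7,8], [5,6,9], [5,7,8], [5,7,9]

so the chain groups are C_0 ≅ Z^9, C_1 ≅ Z^27, C_2 ≅ Z^18.

The boundary map ∂_1: C_1 → C_0 maps an edge to its endpoints' difference, ∂[p,q] = q − p.
As a 9×27 matrix over Z this has rank 8, with invariant factors (1,1,1,1,1,1,1,1).

The boundary map ∂_2: C_2 → C_1 acts by ∂[p,q,r] = [q,r] − [p,r] + [p,q]. For instance
  ∂[5,6,9] = [6,9] − [5,9] + [5,6],
  ∂[4,7,8] = [7,8] − [4,8] + [4,7].
This gives a 27×18 integer matrix of rank 18; reducing to Smith normal form yields diagonal entries (1,1,1,1,1,1,1,1,1,1,1,1,1,1,1,1,1,2).

Reading off H_k = ker ∂_k / im ∂_{k+1}:

  H_0: rank C_0 − rank ∂_1 = 9 − 8 = 1, and the invariant factors of ∂_1 are all 1, so H_0 ≅ Z.
  H_1: rank ker ∂_1 − rank ∂_2 = (27 − 8) − 18 = 1, and ∂_2 has invariant factor 2 > 1, so H_1 ≅ Z ⊕ Z/2Z.
  H_2: rank ker ∂_2 − rank ∂_3 = (18 − 18) − 0 = 0, and there is no ∂_3, so H_2 ≅ 0.

H_0 = Z,  H_1 = Z ⊕ Z/2Z,  H_2 = 0.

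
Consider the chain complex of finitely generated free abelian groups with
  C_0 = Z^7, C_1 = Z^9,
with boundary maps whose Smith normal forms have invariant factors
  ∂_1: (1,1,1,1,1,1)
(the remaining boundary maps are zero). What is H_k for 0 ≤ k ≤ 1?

H_0 ≅ Z,  H_1 ≅ Z^3.

H_0: b_0 = 7 − 0 − 6 = 1; torsion from ∂_1 factors > 1: none. So H_0 ≅ Z.
H_1: b_1 = 9 − 6 − 0 = 3; torsion from ∂_2 factors > 1: none. So H_1 ≅ Z^3.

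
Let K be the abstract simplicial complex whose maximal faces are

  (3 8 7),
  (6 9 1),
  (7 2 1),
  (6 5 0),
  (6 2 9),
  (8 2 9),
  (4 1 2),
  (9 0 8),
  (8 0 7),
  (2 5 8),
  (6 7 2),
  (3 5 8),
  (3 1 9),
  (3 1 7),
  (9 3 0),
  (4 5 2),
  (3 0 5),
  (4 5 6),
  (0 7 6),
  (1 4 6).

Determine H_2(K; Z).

H_2 = 0.

Fix the vertex order 0 < 1 < 2 < 3 < 4 < 5 < 6 < 7 < 8 < 9 and write every simplex with vertices in increasing order. Then dim K = 2 and the simplices of K are:

  0-simplices (10): [0], [1], [2], [3], [4], [5], [6], [7], [8], [9]
  1-simplices (30): (30 of them)
  2-simplices (20): (20 of them)

giving chain groups C_0 ≅ Z^10, C_1 ≅ Z^30, C_2 ≅ Z^20.

The boundary map ∂_1: C_1 → C_0 maps an edge to its endpoints' difference, ∂[p,q] = q − p. For instance
  ∂[4,5] = [5] − [4].
The resulting 10×30 matrix has rank 9, and its Smith normal form has invariant factors (1,1,1,1,1,1,1,1,1).

Boundary ∂_2: C_2 → C_1 maps a triangle to the signed sum of its edges. For instance
  ∂[2,8,9] = [8,9] − [2,9] + [2,8],
  ∂[0,5,6] = [5,6] − [0,6] + [0,5].
As a 30×20 matrix over Z this has rank 20, with invariant factors (1,1,1,1,1,1,1,1,1,1,1,1,1,1,1,1,1,1,1,2).

Now H_k = ker ∂_k / im ∂_{k+1}, so:

  H_2: rank ker ∂_2 − rank ∂_3 = (20 − 20) − 0 = 0, and there is no ∂_3, so H_2 ≅ 0.

(K is a triangulation of the Klein bottle.)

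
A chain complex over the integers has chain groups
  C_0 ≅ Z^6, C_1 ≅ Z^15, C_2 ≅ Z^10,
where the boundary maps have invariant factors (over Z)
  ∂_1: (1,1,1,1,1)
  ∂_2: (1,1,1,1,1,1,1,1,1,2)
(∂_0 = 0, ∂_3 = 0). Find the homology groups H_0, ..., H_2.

H_0: b_0 = 6 − 0 − 5 = 1; torsion from ∂_1 factors > 1: none. So H_0 = Z.
H_1: b_1 = 15 − 5 − 10 = 0; torsion from ∂_2 factors > 1: [2]. So H_1 = Z/2Z.
H_2: b_2 = 10 − 10 − 0 = 0; torsion from ∂_3 factors > 1: none. So H_2 = 0.

H_0 = Z,  H_1 = Z/2Z,  H_2 = 0.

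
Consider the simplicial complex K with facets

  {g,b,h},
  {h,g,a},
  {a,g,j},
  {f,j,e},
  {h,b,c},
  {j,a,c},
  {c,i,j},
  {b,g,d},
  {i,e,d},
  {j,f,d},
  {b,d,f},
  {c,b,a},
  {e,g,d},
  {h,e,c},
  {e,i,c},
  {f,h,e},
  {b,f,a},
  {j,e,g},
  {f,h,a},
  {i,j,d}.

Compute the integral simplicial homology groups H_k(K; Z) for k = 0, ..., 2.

H_0 = Z,  H_1 = Z × Z/2,  H_2 = 0.

Order the vertices as a < b < c < d < e < f < g < h < i < j. Listing each simplex with vertices in this order, K has dimension 2 with simplices:

  0-simplices (10): a, b, c, d, e, f, g, h, i, j
  1-simplices (30): ab, ac, af, ag, ah, aj, bc, bd, bf, bg, bh, ce, ch, ci, cj, de, df, dg, di, dj, ef, eg, eh, ei, ej, fh, fj, gh, gj, ij
  2-simplices (20): abc, abf, acj, afh, agh, agj, bch, bdf, bdg, bgh, ceh, cei, cij, deg, dei, dfj, dij, efh, efj, egj

giving chain groups C_0 ≅ Z^10, C_1 ≅ Z^30, C_2 ≅ Z^20.

Boundary ∂_1: C_1 → C_0 is given by ∂[p,q] = [q] − [p]. For instance
  ∂di = i − d.
As a 10×30 matrix over Z this has rank 9, with invariant factors (1,1,1,1,1,1,1,1,1).

∂_2: C_2 → C_1 maps a triangle to the signed sum of its edges. For instance
  ∂bgh = gh − bh + bg,
  ∂bdf = df − bf + bd.
The 30×20 boundary matrix has rank 20 and Smith normal form diag(1,1,1,1,1,1,1,1,1,1,1,1,1,1,1,1,1,1,1,2).

Now H_k = ker ∂_k / im ∂_{k+1}, so:

  H_0: rank C_0 − rank ∂_1 = 10 − 9 = 1, and the invariant factors of ∂_1 are all 1, so H_0 = Z.
  H_1: rank ker ∂_1 − rank ∂_2 = (30 − 9) − 20 = 1, and ∂_2 has invariant factor 2 > 1, so H_1 = Z × Z/2.
  H_2: rank ker ∂_2 − rank ∂_3 = (20 − 20) − 0 = 0, and there is no ∂_3, so H_2 = 0.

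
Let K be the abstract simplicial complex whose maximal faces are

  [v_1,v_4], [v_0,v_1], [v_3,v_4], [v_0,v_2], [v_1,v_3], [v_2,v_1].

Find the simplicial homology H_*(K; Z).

H_0 = Z,  H_1 = Z^2.

We work with the vertex ordering v_0 < v_1 < v_2 < v_3 < v_4. The simplices of K, each written with vertices in increasing order, are:

  0-simplices (5): [v_0], [v_1], [v_2], [v_3], [v_4]
  1-simplices (6): [v_0,v_1], [v_0,v_2], [v_1,v_2], [v_1,v_3], [v_1,v_4], [v_3,v_4]

Hence C_0 ≅ Z^5, C_1 ≅ Z^6.

The boundary map ∂_1: C_1 → C_0 maps an edge to its endpoints' difference, ∂[p,q] = q − p.
This gives a 5×6 integer matrix of rank 4; reducing to Smith normal form yields diagonal entries (1,1,1,1).

Now H_k = ker ∂_k / im ∂_{k+1}, so:

  H_0: rank C_0 − rank ∂_1 = 5 − 4 = 1, and the invariant factors of ∂_1 are all 1, so H_0 = Z.
  H_1: rank ker ∂_1 − rank ∂_2 = (6 − 4) − 0 = 2, and there is no ∂_2, so H_1 = Z^2.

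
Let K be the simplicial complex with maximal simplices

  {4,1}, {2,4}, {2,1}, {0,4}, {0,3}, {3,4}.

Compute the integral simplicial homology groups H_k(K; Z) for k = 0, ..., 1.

H_0 ≅ Z,  H_1 ≅ Z^2.

K has 5 vertices, 6 edges.
rank ∂_0 = 0, rank ∂_1 = 4 ⇒ b_0 = 5 − 0 − 4 = 1; all invariant factors of ∂_1 are 1 so no torsion. So H_0 ≅ Z.
rank ∂_1 = 4, rank ∂_2 = 0 ⇒ b_1 = 6 − 4 − 0 = 2. So H_1 ≅ Z^2.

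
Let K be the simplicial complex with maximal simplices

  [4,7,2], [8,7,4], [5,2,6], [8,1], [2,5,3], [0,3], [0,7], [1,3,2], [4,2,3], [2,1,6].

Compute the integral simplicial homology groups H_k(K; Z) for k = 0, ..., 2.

Order the vertices as 0 < 1 < 2 < 3 < 4 < 5 < 6 < 7 < 8. Listing each simplex with vertices in this order, K has dimension 2 with simplices:

  0-simplices (9): [0], [1], [2], [3], [4], [5], [6], [7], [8]
  1-simplices (17): [0,3], [0,7], [1,2], [1,3], [1,6], [1,8], [2,3], [2,4], [2,5], [2,6], [2,7], [3,4], [3,5], [4,7], [4,8], [5,6], [7,8]
  2-simplices (7): [1,2,3], [1,2,6], [2,3,4], [2,3,5], [2,4,7], [2,5,6], [4,7,8]

Hence C_0 ≅ Z^9, C_1 ≅ Z^17, C_2 ≅ Z^7.

∂_1: C_1 → C_0 is given by ∂[p,q] = [q] − [p]. For instance
  ∂[0,3] = [3] − [0].
The resulting 9×17 matrix has rank 8, and its Smith normal form has invariant factors (1,1,1,1,1,1,1,1).

Boundary ∂_2: C_2 → C_1 sends each 2-simplex [p,q,r] to [q,r] − [p,r] + [p,q]. For instance
  ∂[1,2,3] = [2,3] − [1,3] + [1,2],
  ∂[2,3,4] = [3,4] − [2,4] + [2,3].
This gives a 17×7 integer matrix of rank 7; reducing to Smith normal form yields diagonal entries (1,1,1,1,1,1,1).

Reading off H_k = ker ∂_k / im ∂_{k+1}:

  H_0: rank C_0 − rank ∂_1 = 9 − 8 = 1, and the invariant factors of ∂_1 are all 1, so H_0 = Z.
  H_1: rank ker ∂_1 − rank ∂_2 = (17 − 8) − 7 = 2, and the invariant factors of ∂_2 are all 1, so H_1 = Z^2.
  H_2: rank ker ∂_2 − rank ∂_3 = (7 − 7) − 0 = 0, and there is no ∂_3, so H_2 = 0.

As a check, the Euler characteristic is 9 − 17 + 7 = -1, which agrees with 1 − 2 + 0 = -1.

H_0 ≅ Z,  H_1 ≅ Z^2,  H_2 = 0.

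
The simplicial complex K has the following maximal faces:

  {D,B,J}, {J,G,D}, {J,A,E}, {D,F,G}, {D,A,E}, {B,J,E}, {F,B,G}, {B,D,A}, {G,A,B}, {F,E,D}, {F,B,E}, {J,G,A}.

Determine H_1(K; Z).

H_1 ≅ Z/2.

Fix the vertex order A < B < D < E < F < G < J and write every simplex with vertices in increasing order. Then dim K = 2 and the simplices of K are:

  0-simplices (7): A, B, D, E, F, G, J
  1-simplices (18): AB, AD, AE, AG, AJ, BD, BE, BF, BG, BJ, DE, DF, DG, DJ, EF, EJ, FG, GJ
  2-simplices (12): ABD, ABG, ADE, AEJ, AGJ, BDJ, BEF, BEJ, BFG, DEF, DFG, DGJ

so the chain groups are C_0 ≅ Z^7, C_1 ≅ Z^18, C_2 ≅ Z^12.

∂_1: C_1 → C_0 is given by ∂[p,q] = [q] − [p]. For instance
  ∂AG = G − A.
The resulting 7×18 matrix has rank 6, and its Smith normal form has invariant factors (1,1,1,1,1,1).

Boundary ∂_2: C_2 → C_1 maps a triangle to the signed sum of its edges. For instance
  ∂DFG = FG − DG + DF,
  ∂ABD = BD − AD + AB.
The resulting 18×12 matrix has rank 12, and its Smith normal form has invariant factors (1,1,1,1,1,1,1,1,1,1,1,2).

From H_k ≅ ker(∂_k) / im(∂_{k+1}) we obtain:

  H_1: rank ker ∂_1 − rank ∂_2 = (18 − 6) − 12 = 0, and ∂_2 has invariant factor 2 > 1, so H_1 = Z/2.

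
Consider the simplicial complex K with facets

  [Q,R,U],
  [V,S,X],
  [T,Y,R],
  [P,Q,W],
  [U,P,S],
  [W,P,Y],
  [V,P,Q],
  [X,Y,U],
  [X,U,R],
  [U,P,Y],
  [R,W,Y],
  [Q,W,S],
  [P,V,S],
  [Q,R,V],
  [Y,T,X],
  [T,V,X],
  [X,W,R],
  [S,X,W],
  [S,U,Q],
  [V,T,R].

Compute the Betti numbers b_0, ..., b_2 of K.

b_0 = 1, b_1 = 1, b_2 = 0.

Fix the vertex order P < Q < R < S < T < U < V < W < X < Y and write every simplex with vertices in increasing order. Then dim K = 2 and the simplices of K are:

  0-simplices (10): P, Q, R, S, T, U, V, W, X, Y
  1-simplices (30): PQ, PS, PU, PV, PW, PY, QR, QS, QU, QV, QW, RT, RU, RV, RW, RX, RY, SU, SV, SW, SX, TV, TX, TY, UX, UY, VX, WX, WY, XY
  2-simplices (20): PQV, PQW, PSU, PSV, PUY, PWY, QRU, QRV, QSU, QSW, RTV, RTY, RUX, RWX, RWY, SVX, SWX, TVX, TXY, UXY

giving chain groups C_0 ≅ Z^10, C_1 ≅ Z^30, C_2 ≅ Z^20.

The boundary map ∂_1: C_1 → C_0 is given by ∂[p,q] = [q] − [p]. For instance
  ∂VX = X − V.
This gives a 10×30 integer matrix of rank 9; reducing to Smith normal form yields diagonal entries (1,1,1,1,1,1,1,1,1).

∂_2: C_2 → C_1 maps a triangle to the signed sum of its edges. For instance
  ∂PQW = QW − PW + PQ,
  ∂RTY = TY − RY + RT.
The resulting 30×20 matrix has rank 20, and its Smith normal form has invariant factors (1,1,1,1,1,1,1,1,1,1,1,1,1,1,1,1,1,1,1,2).

Now H_k = ker ∂_k / im ∂_{k+1}, so:

  H_0: rank C_0 − rank ∂_1 = 10 − 9 = 1, and the invariant factors of ∂_1 are all 1, so H_0 ≅ Z.
  H_1: rank ker ∂_1 − rank ∂_2 = (30 − 9) − 20 = 1, and ∂_2 has invariant factor 2 > 1, so H_1 ≅ Z ⊕ Z/2.
  H_2: rank ker ∂_2 − rank ∂_3 = (20 − 20) − 0 = 0, and there is no ∂_3, so H_2 ≅ 0.

As a check, the Euler characteristic is 10 − 30 + 20 = 0, which agrees with 1 − 1 + 0 = 0.

Hence the Betti numbers are b_0 = 1, b_1 = 1, b_2 = 0.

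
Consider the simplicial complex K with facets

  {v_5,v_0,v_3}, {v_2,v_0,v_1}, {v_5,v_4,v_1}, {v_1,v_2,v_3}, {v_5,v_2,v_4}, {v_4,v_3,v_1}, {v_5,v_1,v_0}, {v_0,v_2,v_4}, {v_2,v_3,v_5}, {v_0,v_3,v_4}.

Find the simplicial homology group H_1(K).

H_1 = Z/2.

We work with the vertex ordering v_0 < v_1 < v_2 < v_3 < v_4 < v_5. The simplices of K, each written with vertices in increasing order, are:

  0-simplices (6): [v_0], [v_1], [v_2], [v_3], [v_4], [v_5]
  1-simplices (15): (15 of them)
  2-simplices (10): [v_0,v_1,v_2], [v_0,v_1,v_5], [v_0,v_2,v_4], [v_0,v_3,v_4], [v_0,v_3,v_5], [v_1,v_2,v_3], [v_1,v_3,v_4], [v_1,v_4,v_5], [v_2,v_3,v_5], [v_2,v_4,v_5]

giving chain groups C_0 ≅ Z^6, C_1 ≅ Z^15, C_2 ≅ Z^10.

The boundary map ∂_1: C_1 → C_0 maps an edge to its endpoints' difference, ∂[p,q] = q − p.
The 6×15 boundary matrix has rank 5 and Smith normal form diag(1,1,1,1,1).

Boundary ∂_2: C_2 → C_1 acts by ∂[p,q,r] = [q,r] − [p,r] + [p,q]. For instance
  ∂[v_1,v_2,v_3] = [v_2,v_3] − [v_1,v_3] + [v_1,v_2],
  ∂[v_1,v_4,v_5] = [v_4,v_5] − [v_1,v_5] + [v_1,v_4].
This gives a 15×10 integer matrix of rank 10; reducing to Smith normal form yields diagonal entries (1,1,1,1,1,1,1,1,1,2).

Reading off H_k = ker ∂_k / im ∂_{k+1}:

  H_1: rank ker ∂_1 − rank ∂_2 = (15 − 5) − 10 = 0, and ∂_2 has invariant factor 2 > 1, so H_1 ≅ Z/2.

(K is a triangulation of the real projective plane RP^2.)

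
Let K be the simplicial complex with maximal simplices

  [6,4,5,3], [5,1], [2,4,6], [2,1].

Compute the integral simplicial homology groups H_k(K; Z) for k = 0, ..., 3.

H_0 = Z,  H_1 = Z,  H_2 = 0,  H_3 = 0.

Take the total order 1 < 2 < 3 < 4 < 5 < 6 on the vertex set. Then K (dimension 3) consists of the simplices:

  0-simplices (6): [1], [2], [3], [4], [5], [6]
  1-simplices (10): [1,2], [1,5], [2,4], [2,6], [3,4], [3,5], [3,6], [4,5], [4,6], [5,6]
  2-simplices (5): [2,4,6], [3,4,5], [3,4,6], [3,5,6], [4,5,6]
  3-simplices (1): [3,4,5,6]

so the chain groups are C_0 ≅ Z^6, C_1 ≅ Z^10, C_2 ≅ Z^5, C_3 ≅ Z^1.

The boundary map ∂_1: C_1 → C_0 is given by ∂[p,q] = [q] − [p].
The resulting 6×10 matrix has rank 5, and its Smith normal form has invariant factors (1,1,1,1,1).

The boundary map ∂_2: C_2 → C_1 acts by ∂[p,q,r] = [q,r] − [p,r] + [p,q]. For instance
  ∂[3,4,6] = [4,6] − [3,6] + [3,4],
  ∂[3,4,5] = [4,5] − [3,5] + [3,4].
As a 10×5 matrix over Z this has rank 4, with invariant factors (1,1,1,1).

The boundary map ∂_3: C_3 → C_2 sends each 3-simplex σ to the alternating sum Σ_i (−1)^i (σ with its i-th vertex removed). For instance
  ∂[3,4,5,6] = [4,5,6] − [3,5,6] + [3,4,6] − [3,4,5].
The 5×1 boundary matrix has rank 1 and Smith normal form diag(1).

From H_k ≅ ker(∂_k) / im(∂_{k+1}) we obtain:

  H_0: rank C_0 − rank ∂_1 = 6 − 5 = 1, and the invariant factors of ∂_1 are all 1, so H_0 ≅ Z.
  H_1: rank ker ∂_1 − rank ∂_2 = (10 − 5) − 4 = 1, and the invariant factors of ∂_2 are all 1, so H_1 ≅ Z.
  H_2: rank ker ∂_2 − rank ∂_3 = (5 − 4) − 1 = 0, and the invariant factors of ∂_3 are all 1, so H_2 ≅ 0.
  H_3: rank ker ∂_3 − rank ∂_4 = (1 − 1) − 0 = 0, and there is no ∂_4, so H_3 ≅ 0.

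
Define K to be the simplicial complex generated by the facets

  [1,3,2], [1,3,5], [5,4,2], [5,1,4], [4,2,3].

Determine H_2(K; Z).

H_2 = 0.

Order the vertices as 1 < 2 < 3 < 4 < 5. Listing each simplex with vertices in this order, K has dimension 2 with simplices:

  0-simplices (5): [1], [2], [3], [4], [5]
  1-simplices (10): [1,2], [1,3], [1,4], [1,5], [2,3], [2,4], [2,5], [3,4], [3,5], [4,5]
  2-simplices (5): [1,2,3], [1,3,5], [1,4,5], [2,3,4], [2,4,5]

giving chain groups C_0 ≅ Z^5, C_1 ≅ Z^10, C_2 ≅ Z^5.

∂_1: C_1 → C_0 is given by ∂[p,q] = [q] − [p]. For instance
  ∂[1,5] = [5] − [1].
This gives a 5×10 integer matrix of rank 4; reducing to Smith normal form yields diagonal entries (1,1,1,1).

The boundary map ∂_2: C_2 → C_1 sends each 2-simplex [p,q,r] to [q,r] − [p,r] + [p,q]. For instance
  ∂[2,4,5] = [4,5] − [2,5] + [2,4],
  ∂[1,4,5] = [4,5] − [1,5] + [1,4].
As a 10×5 matrix over Z this has rank 5, with invariant factors (1,1,1,1,1).

Reading off H_k = ker ∂_k / im ∂_{k+1}:

  H_2: rank ker ∂_2 − rank ∂_3 = (5 − 5) − 0 = 0, and there is no ∂_3, so H_2 = 0.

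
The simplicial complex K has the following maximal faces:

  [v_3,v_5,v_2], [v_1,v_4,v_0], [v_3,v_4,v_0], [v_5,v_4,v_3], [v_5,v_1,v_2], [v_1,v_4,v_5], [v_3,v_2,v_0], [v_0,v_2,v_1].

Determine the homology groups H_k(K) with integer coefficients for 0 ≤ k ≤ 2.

H_0 ≅ Z,  H_1 = 0,  H_2 ≅ Z.

K has 6 vertices, 12 edges, 8 triangles.
rank ∂_0 = 0, rank ∂_1 = 5 ⇒ b_0 = 6 − 0 − 5 = 1; all invariant factors of ∂_1 are 1 so no torsion. So H_0 = Z.
rank ∂_1 = 5, rank ∂_2 = 7 ⇒ b_1 = 12 − 5 − 7 = 0; all invariant factors of ∂_2 are 1 so no torsion. So H_1 = 0.
rank ∂_2 = 7, rank ∂_3 = 0 ⇒ b_2 = 8 − 7 − 0 = 1. So H_2 = Z.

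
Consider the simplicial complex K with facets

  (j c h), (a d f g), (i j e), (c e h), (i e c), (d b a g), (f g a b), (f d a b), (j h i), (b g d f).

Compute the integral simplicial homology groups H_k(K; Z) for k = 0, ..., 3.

H_0 ≅ Z^2,  H_1 ≅ Z,  H_2 = 0,  H_3 ≅ Z.

Take the total order a < b < c < d < e < f < g < h < i < j on the vertex set. Then K (dimension 3) consists of the simplices:

  0-simplices (10): a, b, c, d, e, f, g, h, i, j
  1-simplices (20): ab, ad, af, ag, bd, bf, bg, ce, ch, ci, cj, df, dg, eh, ei, ej, fg, hi, hj, ij
  2-simplices (15): abd, abf, abg, adf, adg, afg, bdf, bdg, bfg, ceh, cei, chj, dfg, eij, hij
  3-simplices (5): abdf, abdg, abfg, adfg, bdfg

Hence C_0 ≅ Z^10, C_1 ≅ Z^20, C_2 ≅ Z^15, C_3 ≅ Z^5.

The boundary map ∂_1: C_1 → C_0 is given by ∂[p,q] = [q] − [p]. For instance
  ∂ci = i − c.
This gives a 10×20 integer matrix of rank 8; reducing to Smith normal form yields diagonal entries (1,1,1,1,1,1,1,1).

∂_2: C_2 → C_1 sends each 2-simplex [p,q,r] to [q,r] − [p,r] + [p,q]. For instance
  ∂bdg = dg − bg + bd,
  ∂abg = bg − ag + ab.
The resulting 20×15 matrix has rank 11, and its Smith normal form has invariant factors (1,1,1,1,1,1,1,1,1,1,1).

The boundary map ∂_3: C_3 → C_2 sends each 3-simplex σ to the alternating sum Σ_i (−1)^i (σ with its i-th vertex removed). For instance
  ∂abdf = bdf − adf + abf − abd,
  ∂bdfg = dfg − bfg + bdg − bdf.
As a 15×5 matrix over Z this has rank 4, with invariant factors (1,1,1,1).

From H_k ≅ ker(∂_k) / im(∂_{k+1}) we obtain:

  H_0: rank C_0 − rank ∂_1 = 10 − 8 = 2, and the invariant factors of ∂_1 are all 1, so H_0 ≅ Z^2.
  H_1: rank ker ∂_1 − rank ∂_2 = (20 − 8) − 11 = 1, and the invariant factors of ∂_2 are all 1, so H_1 ≅ Z.
  H_2: rank ker ∂_2 − rank ∂_3 = (15 − 11) − 4 = 0, and the invariant factors of ∂_3 are all 1, so H_2 ≅ 0.
  H_3: rank ker ∂_3 − rank ∂_4 = (5 − 4) − 0 = 1, and there is no ∂_4, so H_3 ≅ Z.

As a check, the Euler characteristic is 10 − 20 + 15 − 5 = 0, which agrees with 2 − 1 + 0 − 1 = 0.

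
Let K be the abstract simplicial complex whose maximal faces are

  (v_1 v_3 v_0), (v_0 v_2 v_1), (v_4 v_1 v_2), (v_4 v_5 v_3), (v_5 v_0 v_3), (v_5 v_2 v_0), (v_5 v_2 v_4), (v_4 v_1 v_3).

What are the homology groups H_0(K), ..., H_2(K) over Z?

H_0 ≅ Z,  H_1 = 0,  H_2 ≅ Z.

Order the vertices as v_0 < v_1 < v_2 < v_3 < v_4 < v_5. Listing each simplex with vertices in this order, K has dimension 2 with simplices:

  0-simplices (6): [v_0], [v_1], [v_2], [v_3], [v_4], [v_5]
  1-simplices (12): [v_0,v_1], [v_0,v_2], [v_0,v_3], [v_0,v_5], [v_1,v_2], [v_1,v_3], [v_1,v_4], [v_2,v_4], [v_2,v_5], [v_3,v_4], [v_3,v_5], [v_4,v_5]
  2-simplices (8): [v_0,v_1,v_2], [v_0,v_1,v_3], [v_0,v_2,v_5], [v_0,v_3,v_5], [v_1,v_2,v_4], [v_1,v_3,v_4], [v_2,v_4,v_5], [v_3,v_4,v_5]

so the chain groups are C_0 ≅ Z^6, C_1 ≅ Z^12, C_2 ≅ Z^8.

∂_1: C_1 → C_0 maps an edge to its endpoints' difference, ∂[p,q] = q − p.
The resulting 6×12 matrix has rank 5, and its Smith normal form has invariant factors (1,1,1,1,1).

Boundary ∂_2: C_2 → C_1 maps a triangle to the signed sum of its edges. For instance
  ∂[v_1,v_2,v_4] = [v_2,v_4] − [v_1,v_4] + [v_1,v_2],
  ∂[v_0,v_1,v_3] = [v_1,v_3] − [v_0,v_3] + [v_0,v_1].
As a 12×8 matrix over Z this has rank 7, with invariant factors (1,1,1,1,1,1,1).

Computing H_k = (kernel of ∂_k) / (image of ∂_{k+1}):

  H_0: rank C_0 − rank ∂_1 = 6 − 5 = 1, and the invariant factors of ∂_1 are all 1, so H_0 ≅ Z.
  H_1: rank ker ∂_1 − rank ∂_2 = (12 − 5) − 7 = 0, and the invariant factors of ∂_2 are all 1, so H_1 ≅ 0.
  H_2: rank ker ∂_2 − rank ∂_3 = (8 − 7) − 0 = 1, and there is no ∂_3, so H_2 ≅ Z.

As a check, the Euler characteristic is 6 − 12 + 8 = 2, which agrees with 1 − 0 + 1 = 2.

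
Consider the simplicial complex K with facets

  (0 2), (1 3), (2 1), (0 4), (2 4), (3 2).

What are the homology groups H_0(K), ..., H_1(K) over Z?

Take the total order 0 < 1 < 2 < 3 < 4 on the vertex set. Then K (dimension 1) consists of the simplices:

  0-simplices (5): [0], [1], [2], [3], [4]
  1-simplices (6): [0,2], [0,4], [1,2], [1,3], [2,3], [2,4]

giving chain groups C_0 ≅ Z^5, C_1 ≅ Z^6.

Boundary ∂_1: C_1 → C_0 maps an edge to its endpoints' difference, ∂[p,q] = q − p. For instance
  ∂[2,4] = [4] − [2].
As a 5×6 matrix over Z this has rank 4, with invariant factors (1,1,1,1).

From H_k ≅ ker(∂_k) / im(∂_{k+1}) we obtain:

  H_0: rank C_0 − rank ∂_1 = 5 − 4 = 1, and the invariant factors of ∂_1 are all 1, so H_0 = Z.
  H_1: rank ker ∂_1 − rank ∂_2 = (6 − 4) − 0 = 2, and there is no ∂_2, so H_1 = Z^2.

As a check, the Euler characteristic is 5 − 6 = -1, which agrees with 1 − 2 = -1.

H_0 = Z,  H_1 = Z^2.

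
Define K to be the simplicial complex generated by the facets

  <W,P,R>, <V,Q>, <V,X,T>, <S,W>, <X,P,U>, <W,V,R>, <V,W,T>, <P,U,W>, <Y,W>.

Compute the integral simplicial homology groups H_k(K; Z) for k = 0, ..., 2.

We work with the vertex ordering P < Q < R < S < T < U < V < W < X < Y. The simplices of K, each written with vertices in increasing order, are:

  0-simplices (10): P, Q, R, S, T, U, V, W, X, Y
  1-simplices (16): PR, PU, PW, PX, QV, RV, RW, SW, TV, TW, TX, UW, UX, VW, VX, WY
  2-simplices (6): PRW, PUW, PUX, RVW, TVW, TVX

so the chain groups are C_0 ≅ Z^10, C_1 ≅ Z^16, C_2 ≅ Z^6.

Boundary ∂_1: C_1 → C_0 sends each edge [p,q] (with p < q) to q − p. For instance
  ∂SW = W − S.
This gives a 10×16 integer matrix of rank 9; reducing to Smith normal form yields diagonal entries (1,1,1,1,1,1,1,1,1).

Boundary ∂_2: C_2 → C_1 acts by ∂[p,q,r] = [q,r] − [p,r] + [p,q]. For instance
  ∂TVX = VX − TX + TV,
  ∂TVW = VW − TW + TV.
As a 16×6 matrix over Z this has rank 6, with invariant factors (1,1,1,1,1,1).

Computing H_k = (kernel of ∂_k) / (image of ∂_{k+1}):

  H_0: rank C_0 − rank ∂_1 = 10 − 9 = 1, and the invariant factors of ∂_1 are all 1, so H_0 ≅ Z.
  H_1: rank ker ∂_1 − rank ∂_2 = (16 − 9) − 6 = 1, and the invariant factors of ∂_2 are all 1, so H_1 ≅ Z.
  H_2: rank ker ∂_2 − rank ∂_3 = (6 − 6) − 0 = 0, and there is no ∂_3, so H_2 ≅ 0.

As a check, the Euler characteristic is 10 − 16 + 6 = 0, which agrees with 1 − 1 + 0 = 0.

H_0 ≅ Z,  H_1 ≅ Z,  H_2 = 0.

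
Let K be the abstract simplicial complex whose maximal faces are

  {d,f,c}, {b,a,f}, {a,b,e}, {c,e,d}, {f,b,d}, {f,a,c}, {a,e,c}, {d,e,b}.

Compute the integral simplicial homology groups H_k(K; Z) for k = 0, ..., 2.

We work with the vertex ordering a < b < c < d < e < f. The simplices of K, each written with vertices in increasing order, are:

  0-simplices (6): a, b, c, d, e, f
  1-simplices (12): ab, ac, ae, af, bd, be, bf, cd, ce, cf, de, df
  2-simplices (8): abe, abf, ace, acf, bde, bdf, cde, cdf

giving chain groups C_0 ≅ Z^6, C_1 ≅ Z^12, C_2 ≅ Z^8.

The boundary map ∂_1: C_1 → C_0 maps an edge to its endpoints' difference, ∂[p,q] = q − p. For instance
  ∂de = e − d.
As a 6×12 matrix over Z this has rank 5, with invariant factors (1,1,1,1,1).

The boundary map ∂_2: C_2 → C_1 sends each 2-simplex [p,q,r] to [q,r] − [p,r] + [p,q]. For instance
  ∂acf = cf − af + ac,
  ∂ace = ce − ae + ac.
The resulting 12×8 matrix has rank 7, and its Smith normal form has invariant factors (1,1,1,1,1,1,1).

Now H_k = ker ∂_k / im ∂_{k+1}, so:

  H_0: rank C_0 − rank ∂_1 = 6 − 5 = 1, and the invariant factors of ∂_1 are all 1, so H_0 = Z.
  H_1: rank ker ∂_1 − rank ∂_2 = (12 − 5) − 7 = 0, and the invariant factors of ∂_2 are all 1, so H_1 = 0.
  H_2: rank ker ∂_2 − rank ∂_3 = (8 − 7) − 0 = 1, and there is no ∂_3, so H_2 = Z.

H_0 ≅ Z,  H_1 = 0,  H_2 ≅ Z.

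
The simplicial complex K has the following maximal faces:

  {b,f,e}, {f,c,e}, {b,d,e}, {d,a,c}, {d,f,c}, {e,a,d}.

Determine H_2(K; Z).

K has 6 vertices, 12 edges, 6 triangles.
rank ∂_2 = 6, rank ∂_3 = 0 ⇒ b_2 = 6 − 6 − 0 = 0. So H_2 ≅ 0.

H_2 ≅ 0.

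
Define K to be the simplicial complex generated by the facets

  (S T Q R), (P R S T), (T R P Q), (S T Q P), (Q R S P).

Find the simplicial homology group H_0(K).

Order the vertices as P < Q < R < S < T. Listing each simplex with vertices in this order, K has dimension 3 with simplices:

  0-simplices (5): P, Q, R, S, T
  1-simplices (10): PQ, PR, PS, PT, QR, QS, QT, RS, RT, ST
  2-simplices (10): PQR, PQS, PQT, PRS, PRT, PST, QRS, QRT, QST, RST
  3-simplices (5): PQRS, PQRT, PQST, PRST, QRST

giving chain groups C_0 ≅ Z^5, C_1 ≅ Z^10, C_2 ≅ Z^10, C_3 ≅ Z^5.

Boundary ∂_1: C_1 → C_0 maps an edge to its endpoints' difference, ∂[p,q] = q − p. For instance
  ∂RS = S − R.
As a 5×10 matrix over Z this has rank 4, with invariant factors (1,1,1,1).

Boundary ∂_2: C_2 → C_1 acts by ∂[p,q,r] = [q,r] − [p,r] + [p,q]. For instance
  ∂QRT = RT − QT + QR,
  ∂PQS = QS − PS + PQ.
The resulting 10×10 matrix has rank 6, and its Smith normal form has invariant factors (1,1,1,1,1,1).

∂_3: C_3 → C_2 sends each 3-simplex σ to the alternating sum Σ_i (−1)^i (σ with its i-th vertex removed). For instance
  ∂PQRT = QRT − PRT + PQT − PQR,
  ∂PRST = RST − PST + PRT − PRS.
The resulting 10×5 matrix has rank 4, and its Smith normal form has invariant factors (1,1,1,1).

Computing H_k = (kernel of ∂_k) / (image of ∂_{k+1}):

  H_0: rank C_0 − rank ∂_1 = 5 − 4 = 1, and the invariant factors of ∂_1 are all 1, so H_0 ≅ Z.

H_0 = Z.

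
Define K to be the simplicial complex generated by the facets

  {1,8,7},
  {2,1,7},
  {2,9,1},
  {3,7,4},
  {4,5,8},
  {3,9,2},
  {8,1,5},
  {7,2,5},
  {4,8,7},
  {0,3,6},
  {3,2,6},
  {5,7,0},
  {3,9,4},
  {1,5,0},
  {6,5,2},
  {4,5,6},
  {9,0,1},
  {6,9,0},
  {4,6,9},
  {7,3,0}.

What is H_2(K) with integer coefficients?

H_2 = 0.

Order the vertices as 0 < 1 < 2 < 3 < 4 < 5 < 6 < 7 < 8 < 9. Listing each simplex with vertices in this order, K has dimension 2 with simplices:

  0-simplices (10): [0], [1], [2], [3], [4], [5], [6], [7], [8], [9]
  1-simplices (30): (30 of them)
  2-simplices (20): (20 of them)

Hence C_0 ≅ Z^10, C_1 ≅ Z^30, C_2 ≅ Z^20.

The boundary map ∂_1: C_1 → C_0 maps an edge to its endpoints' difference, ∂[p,q] = q − p.
The resulting 10×30 matrix has rank 9, and its Smith normal form has invariant factors (1,1,1,1,1,1,1,1,1).

The boundary map ∂_2: C_2 → C_1 sends each 2-simplex [p,q,r] to [q,r] − [p,r] + [p,q]. For instance
  ∂[4,6,9] = [6,9] − [4,9] + [4,6],
  ∂[4,5,6] = [5,6] − [4,6] + [4,5].
The 30×20 boundary matrix has rank 20 and Smith normal form diag(1,1,1,1,1,1,1,1,1,1,1,1,1,1,1,1,1,1,1,2).

Reading off H_k = ker ∂_k / im ∂_{k+1}:

  H_2: rank ker ∂_2 − rank ∂_3 = (20 − 20) − 0 = 0, and there is no ∂_3, so H_2 = 0.

(K is a triangulation of the Klein bottle.)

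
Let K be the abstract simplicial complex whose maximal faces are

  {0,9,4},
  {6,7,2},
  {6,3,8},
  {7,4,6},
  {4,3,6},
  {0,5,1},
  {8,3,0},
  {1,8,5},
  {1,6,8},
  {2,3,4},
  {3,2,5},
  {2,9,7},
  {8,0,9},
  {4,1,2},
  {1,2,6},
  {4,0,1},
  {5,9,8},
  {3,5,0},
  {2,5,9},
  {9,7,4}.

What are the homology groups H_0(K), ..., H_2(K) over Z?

K has 10 vertices, 30 edges, 20 triangles.
rank ∂_0 = 0, rank ∂_1 = 9 ⇒ b_0 = 10 − 0 − 9 = 1; all invariant factors of ∂_1 are 1 so no torsion. So H_0 ≅ Z.
rank ∂_1 = 9, rank ∂_2 = 20 ⇒ b_1 = 30 − 9 − 20 = 1; ∂_2 has invariant factor(s) [2] giving torsion. So H_1 ≅ Z ⊕ Z_2.
rank ∂_2 = 20, rank ∂_3 = 0 ⇒ b_2 = 20 − 20 − 0 = 0. So H_2 ≅ 0.

H_0 ≅ Z,  H_1 ≅ Z ⊕ Z_2,  H_2 = 0.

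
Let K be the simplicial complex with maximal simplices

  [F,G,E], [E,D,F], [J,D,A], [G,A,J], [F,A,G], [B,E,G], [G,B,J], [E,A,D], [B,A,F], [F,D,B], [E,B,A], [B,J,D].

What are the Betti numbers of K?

K has 7 vertices, 18 edges, 12 triangles.
rank ∂_0 = 0, rank ∂_1 = 6 ⇒ b_0 = 7 − 0 − 6 = 1; all invariant factors of ∂_1 are 1 so no torsion. So H_0 = Z.
rank ∂_1 = 6, rank ∂_2 = 12 ⇒ b_1 = 18 − 6 − 12 = 0; ∂_2 has invariant factor(s) [2] giving torsion. So H_1 = Z_2.
rank ∂_2 = 12, rank ∂_3 = 0 ⇒ b_2 = 12 − 12 − 0 = 0. So H_2 = 0.

b_0 = 1, b_1 = 0, b_2 = 0.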